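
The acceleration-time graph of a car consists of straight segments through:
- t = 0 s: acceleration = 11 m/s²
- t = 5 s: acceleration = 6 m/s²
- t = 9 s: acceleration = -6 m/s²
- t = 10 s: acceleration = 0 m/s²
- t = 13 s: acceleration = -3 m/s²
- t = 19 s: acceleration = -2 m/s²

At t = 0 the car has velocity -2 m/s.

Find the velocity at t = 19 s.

Δv equals the area under the a-t graph; then v = v₀ + Δv.
0–5 s: ½(11 + 6)(5) = 42.5 m/s
5–9 s: ½(6 + -6)(4) = 0 m/s
9–10 s: ½(-6 + 0)(1) = -3 m/s
10–13 s: ½(0 + -3)(3) = -4.5 m/s
13–19 s: ½(-3 + -2)(6) = -15 m/s
Δv = 20 m/s, so v(19) = -2 + (20) = 18 m/s.

18 m/s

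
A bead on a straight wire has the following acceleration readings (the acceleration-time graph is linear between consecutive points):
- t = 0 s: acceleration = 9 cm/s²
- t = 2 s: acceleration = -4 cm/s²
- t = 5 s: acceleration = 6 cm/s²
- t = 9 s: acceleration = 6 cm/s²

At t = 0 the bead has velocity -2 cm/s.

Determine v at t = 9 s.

Δv equals the area under the a-t graph; then v = v₀ + Δv.
0–2 s: ½(9 + -4)(2) = 5 cm/s
2–5 s: ½(-4 + 6)(3) = 3 cm/s
5–9 s: 6 × 4 = 24 cm/s
Δv = 32 cm/s, so v(9) = -2 + (32) = 30 cm/s.

30 cm/s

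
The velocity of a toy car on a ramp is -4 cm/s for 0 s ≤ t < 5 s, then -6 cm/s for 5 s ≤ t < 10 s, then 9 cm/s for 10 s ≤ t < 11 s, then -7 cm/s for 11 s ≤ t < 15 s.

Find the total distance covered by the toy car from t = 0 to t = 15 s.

Distance (not displacement) is the total path length: add the absolute areas under v-t.
0–5 s: |-4| × 5 = 20 cm
5–10 s: |-6| × 5 = 30 cm
10–11 s: |9| × 1 = 9 cm
11–15 s: |-7| × 4 = 28 cm
Total distance = 87 cm

87 cm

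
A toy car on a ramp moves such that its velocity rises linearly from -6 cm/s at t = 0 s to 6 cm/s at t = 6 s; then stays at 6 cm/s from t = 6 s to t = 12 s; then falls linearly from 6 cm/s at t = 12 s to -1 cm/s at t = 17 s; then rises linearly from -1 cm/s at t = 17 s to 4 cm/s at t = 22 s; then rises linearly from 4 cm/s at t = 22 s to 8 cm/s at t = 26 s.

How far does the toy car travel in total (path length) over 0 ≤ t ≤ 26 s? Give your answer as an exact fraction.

Total distance travelled is ∫|v| dt — sum the magnitudes of each area piece.
0–6 s: v = 0 at t = 3 s; triangle areas 9 + 9 = 18 cm
6–12 s: |6| × 6 = 36 cm
12–17 s: v = 0 at t = 114/7 s; triangle areas 90/7 + 5/14 = 185/14 cm
17–22 s: v = 0 at t = 18 s; triangle areas 0.5 + 8 = 8.5 cm
22–26 s: |½(4 + 8)(4)| = 24 cm
Total distance = 698/7 cm

698/7 cm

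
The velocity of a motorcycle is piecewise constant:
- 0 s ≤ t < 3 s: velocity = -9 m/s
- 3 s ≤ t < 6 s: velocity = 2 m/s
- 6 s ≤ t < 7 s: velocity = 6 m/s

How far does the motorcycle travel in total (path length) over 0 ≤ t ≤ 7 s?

Total distance travelled is ∫|v| dt — sum the magnitudes of each area piece.
0–3 s: |-9| × 3 = 27 m
3–6 s: |2| × 3 = 6 m
6–7 s: |6| × 1 = 6 m
Total distance = 39 m

39 m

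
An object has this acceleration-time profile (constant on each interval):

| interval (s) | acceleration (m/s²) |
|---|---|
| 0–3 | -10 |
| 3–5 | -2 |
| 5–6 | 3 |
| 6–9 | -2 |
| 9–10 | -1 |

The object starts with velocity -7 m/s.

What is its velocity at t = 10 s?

Δv equals the area under the a-t graph; then v = v₀ + Δv.
0–3 s: -10 × 3 = -30 m/s
3–5 s: -2 × 2 = -4 m/s
5–6 s: 3 × 1 = 3 m/s
6–9 s: -2 × 3 = -6 m/s
9–10 s: -1 × 1 = -1 m/s
Δv = -38 m/s, so v(10) = -7 + (-38) = -45 m/s.

-45 m/s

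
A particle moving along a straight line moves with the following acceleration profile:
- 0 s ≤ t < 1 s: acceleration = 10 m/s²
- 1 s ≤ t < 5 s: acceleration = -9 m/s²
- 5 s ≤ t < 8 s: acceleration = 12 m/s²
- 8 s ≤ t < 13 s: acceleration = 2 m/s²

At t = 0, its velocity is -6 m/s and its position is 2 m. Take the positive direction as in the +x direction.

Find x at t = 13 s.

On each constant-a segment, Δv = aΔt and Δx = v₀Δt + ½aΔt²; chain segment to segment.
0–1 s: v starts -6 m/s; Δx = -6·1 + ½·10·1² = -1 m; v ends 4 m/s.
1–5 s: v starts 4 m/s; Δx = 4·4 + ½·-9·4² = -56 m; v ends -32 m/s.
5–8 s: v starts -32 m/s; Δx = -32·3 + ½·12·3² = -42 m; v ends 4 m/s.
8–13 s: v starts 4 m/s; Δx = 4·5 + ½·2·5² = 45 m; v ends 14 m/s.
x(13) = 2 + Σ Δx = -52 m.

-52 m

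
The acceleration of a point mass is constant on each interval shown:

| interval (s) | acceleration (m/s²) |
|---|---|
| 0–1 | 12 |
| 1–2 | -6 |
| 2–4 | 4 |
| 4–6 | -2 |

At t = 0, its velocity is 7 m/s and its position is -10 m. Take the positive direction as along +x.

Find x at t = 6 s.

91 m

On each constant-a segment, Δv = aΔt and Δx = v₀Δt + ½aΔt²; chain segment to segment.
0–1 s: v starts 7 m/s; Δx = 7·1 + ½·12·1² = 13 m; v ends 19 m/s.
1–2 s: v starts 19 m/s; Δx = 19·1 + ½·-6·1² = 16 m; v ends 13 m/s.
2–4 s: v starts 13 m/s; Δx = 13·2 + ½·4·2² = 34 m; v ends 21 m/s.
4–6 s: v starts 21 m/s; Δx = 21·2 + ½·-2·2² = 38 m; v ends 17 m/s.
x(6) = -10 + Σ Δx = 91 m.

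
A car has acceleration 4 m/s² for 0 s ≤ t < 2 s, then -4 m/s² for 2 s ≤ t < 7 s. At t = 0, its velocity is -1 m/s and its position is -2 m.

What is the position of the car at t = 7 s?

-11 m

On each constant-a segment, Δv = aΔt and Δx = v₀Δt + ½aΔt²; chain segment to segment.
0–2 s: v starts -1 m/s; Δx = -1·2 + ½·4·2² = 6 m; v ends 7 m/s.
2–7 s: v starts 7 m/s; Δx = 7·5 + ½·-4·5² = -15 m; v ends -13 m/s.
x(7) = -2 + Σ Δx = -11 m.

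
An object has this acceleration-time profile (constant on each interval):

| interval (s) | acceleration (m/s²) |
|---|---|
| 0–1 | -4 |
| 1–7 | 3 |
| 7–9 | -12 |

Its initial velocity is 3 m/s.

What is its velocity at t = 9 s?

-7 m/s

Δv equals the area under the a-t graph; then v = v₀ + Δv.
0–1 s: -4 × 1 = -4 m/s
1–7 s: 3 × 6 = 18 m/s
7–9 s: -12 × 2 = -24 m/s
Δv = -10 m/s, so v(9) = 3 + (-10) = -7 m/s.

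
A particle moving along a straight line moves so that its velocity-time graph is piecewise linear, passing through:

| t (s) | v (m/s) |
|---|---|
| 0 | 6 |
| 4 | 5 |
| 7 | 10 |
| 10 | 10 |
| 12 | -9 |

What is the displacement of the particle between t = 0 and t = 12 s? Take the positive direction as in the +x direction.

Displacement is the signed area under the v-t curve.
0–4 s: ½(6 + 5)(4) = 22 m
4–7 s: ½(5 + 10)(3) = 22.5 m
7–10 s: 10 × 3 = 30 m
10–12 s: ½(10 + -9)(2) = 1 m
Net displacement = 75.5 m

75.5 m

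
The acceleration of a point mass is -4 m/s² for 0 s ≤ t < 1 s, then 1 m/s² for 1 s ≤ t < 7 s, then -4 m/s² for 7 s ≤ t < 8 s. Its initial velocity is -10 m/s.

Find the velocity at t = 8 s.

Δv equals the area under the a-t graph; then v = v₀ + Δv.
0–1 s: -4 × 1 = -4 m/s
1–7 s: 1 × 6 = 6 m/s
7–8 s: -4 × 1 = -4 m/s
Δv = -2 m/s, so v(8) = -10 + (-2) = -12 m/s.

-12 m/s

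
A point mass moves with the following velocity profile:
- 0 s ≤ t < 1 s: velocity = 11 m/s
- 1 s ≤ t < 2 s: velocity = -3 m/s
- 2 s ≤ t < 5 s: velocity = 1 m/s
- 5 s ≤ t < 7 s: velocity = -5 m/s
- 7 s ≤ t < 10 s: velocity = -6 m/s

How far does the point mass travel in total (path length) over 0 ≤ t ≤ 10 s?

45 m

Total distance travelled is ∫|v| dt — sum the magnitudes of each area piece.
0–1 s: |11| × 1 = 11 m
1–2 s: |-3| × 1 = 3 m
2–5 s: |1| × 3 = 3 m
5–7 s: |-5| × 2 = 10 m
7–10 s: |-6| × 3 = 18 m
Total distance = 45 m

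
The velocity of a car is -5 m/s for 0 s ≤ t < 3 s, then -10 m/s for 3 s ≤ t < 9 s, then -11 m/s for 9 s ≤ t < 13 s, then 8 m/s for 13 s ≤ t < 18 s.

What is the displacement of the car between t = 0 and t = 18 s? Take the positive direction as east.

Net displacement equals the area under the velocity-time graph (areas below the axis count negative).
0–3 s: -5 × 3 = -15 m
3–9 s: -10 × 6 = -60 m
9–13 s: -11 × 4 = -44 m
13–18 s: 8 × 5 = 40 m
Net displacement = -79 m

-79 m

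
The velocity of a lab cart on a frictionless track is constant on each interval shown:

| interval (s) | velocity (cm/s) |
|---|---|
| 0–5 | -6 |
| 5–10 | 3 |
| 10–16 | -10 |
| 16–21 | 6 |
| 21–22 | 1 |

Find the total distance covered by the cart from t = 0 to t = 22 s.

136 cm

Distance (not displacement) is the total path length: add the absolute areas under v-t.
0–5 s: |-6| × 5 = 30 cm
5–10 s: |3| × 5 = 15 cm
10–16 s: |-10| × 6 = 60 cm
16–21 s: |6| × 5 = 30 cm
21–22 s: |1| × 1 = 1 cm
Total distance = 136 cm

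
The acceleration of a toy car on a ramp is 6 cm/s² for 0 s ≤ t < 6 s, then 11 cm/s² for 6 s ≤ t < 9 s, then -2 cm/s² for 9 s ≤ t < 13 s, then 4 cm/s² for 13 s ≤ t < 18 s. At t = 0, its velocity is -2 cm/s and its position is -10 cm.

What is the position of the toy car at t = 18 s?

834.5 cm

On each constant-a segment, Δv = aΔt and Δx = v₀Δt + ½aΔt²; chain segment to segment.
0–6 s: v starts -2 cm/s; Δx = -2·6 + ½·6·6² = 96 cm; v ends 34 cm/s.
6–9 s: v starts 34 cm/s; Δx = 34·3 + ½·11·3² = 151.5 cm; v ends 67 cm/s.
9–13 s: v starts 67 cm/s; Δx = 67·4 + ½·-2·4² = 252 cm; v ends 59 cm/s.
13–18 s: v starts 59 cm/s; Δx = 59·5 + ½·4·5² = 345 cm; v ends 79 cm/s.
x(18) = -10 + Σ Δx = 834.5 cm.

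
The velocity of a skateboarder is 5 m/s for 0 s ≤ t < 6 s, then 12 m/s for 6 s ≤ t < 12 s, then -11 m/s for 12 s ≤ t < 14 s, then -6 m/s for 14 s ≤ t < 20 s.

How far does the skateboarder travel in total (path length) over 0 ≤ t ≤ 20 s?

Total distance travelled is ∫|v| dt — sum the magnitudes of each area piece.
0–6 s: |5| × 6 = 30 m
6–12 s: |12| × 6 = 72 m
12–14 s: |-11| × 2 = 22 m
14–20 s: |-6| × 6 = 36 m
Total distance = 160 m

160 m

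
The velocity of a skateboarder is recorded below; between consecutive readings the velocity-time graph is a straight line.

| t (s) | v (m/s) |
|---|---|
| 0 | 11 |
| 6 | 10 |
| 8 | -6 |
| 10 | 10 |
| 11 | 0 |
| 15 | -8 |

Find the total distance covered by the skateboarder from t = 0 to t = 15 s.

Total distance travelled is ∫|v| dt — sum the magnitudes of each area piece.
0–6 s: |½(11 + 10)(6)| = 63 m
6–8 s: v = 0 at t = 7.25 s; triangle areas 6.25 + 2.25 = 8.5 m
8–10 s: v = 0 at t = 8.75 s; triangle areas 2.25 + 6.25 = 8.5 m
10–11 s: |½(10 + 0)(1)| = 5 m
11–15 s: |½(0 + -8)(4)| = 16 m
Total distance = 101 m

101 m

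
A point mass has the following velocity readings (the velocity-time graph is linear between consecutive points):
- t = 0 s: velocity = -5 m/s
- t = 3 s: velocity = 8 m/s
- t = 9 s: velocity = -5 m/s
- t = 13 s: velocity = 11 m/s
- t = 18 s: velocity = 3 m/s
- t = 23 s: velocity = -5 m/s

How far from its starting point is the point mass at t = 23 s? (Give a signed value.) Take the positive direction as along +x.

Net displacement equals the area under the velocity-time graph (areas below the axis count negative).
0–3 s: ½(-5 + 8)(3) = 4.5 m
3–9 s: ½(8 + -5)(6) = 9 m
9–13 s: ½(-5 + 11)(4) = 12 m
13–18 s: ½(11 + 3)(5) = 35 m
18–23 s: ½(3 + -5)(5) = -5 m
Net displacement = 55.5 m

55.5 m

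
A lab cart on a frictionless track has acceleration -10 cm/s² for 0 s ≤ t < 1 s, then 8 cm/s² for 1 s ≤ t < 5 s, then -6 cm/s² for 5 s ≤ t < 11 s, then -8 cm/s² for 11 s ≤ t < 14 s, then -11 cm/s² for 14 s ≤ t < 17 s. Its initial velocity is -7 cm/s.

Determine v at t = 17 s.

-78 cm/s

Δv equals the area under the a-t graph; then v = v₀ + Δv.
0–1 s: -10 × 1 = -10 cm/s
1–5 s: 8 × 4 = 32 cm/s
5–11 s: -6 × 6 = -36 cm/s
11–14 s: -8 × 3 = -24 cm/s
14–17 s: -11 × 3 = -33 cm/s
Δv = -71 cm/s, so v(17) = -7 + (-71) = -78 cm/s.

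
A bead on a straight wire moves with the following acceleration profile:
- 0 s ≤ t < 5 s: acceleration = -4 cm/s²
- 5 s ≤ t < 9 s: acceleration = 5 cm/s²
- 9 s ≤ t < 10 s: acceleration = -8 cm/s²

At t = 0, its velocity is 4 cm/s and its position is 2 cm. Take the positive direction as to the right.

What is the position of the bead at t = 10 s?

-52 cm

On each constant-a segment, Δv = aΔt and Δx = v₀Δt + ½aΔt²; chain segment to segment.
0–5 s: v starts 4 cm/s; Δx = 4·5 + ½·-4·5² = -30 cm; v ends -16 cm/s.
5–9 s: v starts -16 cm/s; Δx = -16·4 + ½·5·4² = -24 cm; v ends 4 cm/s.
9–10 s: v starts 4 cm/s; Δx = 4·1 + ½·-8·1² = 0 cm; v ends -4 cm/s.
x(10) = 2 + Σ Δx = -52 cm.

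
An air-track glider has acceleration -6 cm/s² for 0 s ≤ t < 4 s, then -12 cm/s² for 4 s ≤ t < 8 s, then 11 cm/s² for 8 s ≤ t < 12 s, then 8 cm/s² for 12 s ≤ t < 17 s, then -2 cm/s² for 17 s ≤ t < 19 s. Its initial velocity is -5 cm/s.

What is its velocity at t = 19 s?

3 cm/s

Δv equals the area under the a-t graph; then v = v₀ + Δv.
0–4 s: -6 × 4 = -24 cm/s
4–8 s: -12 × 4 = -48 cm/s
8–12 s: 11 × 4 = 44 cm/s
12–17 s: 8 × 5 = 40 cm/s
17–19 s: -2 × 2 = -4 cm/s
Δv = 8 cm/s, so v(19) = -5 + (8) = 3 cm/s.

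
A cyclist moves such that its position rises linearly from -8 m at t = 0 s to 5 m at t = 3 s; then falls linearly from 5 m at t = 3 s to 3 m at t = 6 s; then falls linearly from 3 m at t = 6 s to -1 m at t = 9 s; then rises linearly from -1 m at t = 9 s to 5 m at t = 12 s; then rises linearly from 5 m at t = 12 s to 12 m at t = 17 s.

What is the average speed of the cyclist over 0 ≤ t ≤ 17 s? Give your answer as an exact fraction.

Average speed = (total path length)/(elapsed time); on a piecewise-linear x-t graph the path length is Σ|Δx|.
0–3 s: |Δx| = |5 − -8| = 13 m
3–6 s: |Δx| = |3 − 5| = 2 m
6–9 s: |Δx| = |-1 − 3| = 4 m
9–12 s: |Δx| = |5 − -1| = 6 m
12–17 s: |Δx| = |12 − 5| = 7 m
Total path = 32 m; average speed = 32/17 = 32/17 m/s.

32/17 m/s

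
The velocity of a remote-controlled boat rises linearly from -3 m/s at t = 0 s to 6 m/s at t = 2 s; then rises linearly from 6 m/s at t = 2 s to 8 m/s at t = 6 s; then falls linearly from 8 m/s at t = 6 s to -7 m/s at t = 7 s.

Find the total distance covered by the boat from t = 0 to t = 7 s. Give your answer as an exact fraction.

1103/30 m

Total distance travelled is ∫|v| dt — sum the magnitudes of each area piece.
0–2 s: v = 0 at t = 2/3 s; triangle areas 1 + 4 = 5 m
2–6 s: |½(6 + 8)(4)| = 28 m
6–7 s: v = 0 at t = 98/15 s; triangle areas 32/15 + 49/30 = 113/30 m
Total distance = 1103/30 m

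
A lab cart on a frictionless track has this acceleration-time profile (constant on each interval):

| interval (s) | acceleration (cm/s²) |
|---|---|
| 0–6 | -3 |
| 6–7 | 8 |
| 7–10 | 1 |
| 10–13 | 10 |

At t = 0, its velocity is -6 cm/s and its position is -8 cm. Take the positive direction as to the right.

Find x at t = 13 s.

On each constant-a segment, Δv = aΔt and Δx = v₀Δt + ½aΔt²; chain segment to segment.
0–6 s: v starts -6 cm/s; Δx = -6·6 + ½·-3·6² = -90 cm; v ends -24 cm/s.
6–7 s: v starts -24 cm/s; Δx = -24·1 + ½·8·1² = -20 cm; v ends -16 cm/s.
7–10 s: v starts -16 cm/s; Δx = -16·3 + ½·1·3² = -43.5 cm; v ends -13 cm/s.
10–13 s: v starts -13 cm/s; Δx = -13·3 + ½·10·3² = 6 cm; v ends 17 cm/s.
x(13) = -8 + Σ Δx = -155.5 cm.

-155.5 cm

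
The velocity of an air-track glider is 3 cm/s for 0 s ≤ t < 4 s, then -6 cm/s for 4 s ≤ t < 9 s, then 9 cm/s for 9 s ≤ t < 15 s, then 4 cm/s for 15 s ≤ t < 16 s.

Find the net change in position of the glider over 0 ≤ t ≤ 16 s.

Net displacement equals the area under the velocity-time graph (areas below the axis count negative).
0–4 s: 3 × 4 = 12 cm
4–9 s: -6 × 5 = -30 cm
9–15 s: 9 × 6 = 54 cm
15–16 s: 4 × 1 = 4 cm
Net displacement = 40 cm

40 cm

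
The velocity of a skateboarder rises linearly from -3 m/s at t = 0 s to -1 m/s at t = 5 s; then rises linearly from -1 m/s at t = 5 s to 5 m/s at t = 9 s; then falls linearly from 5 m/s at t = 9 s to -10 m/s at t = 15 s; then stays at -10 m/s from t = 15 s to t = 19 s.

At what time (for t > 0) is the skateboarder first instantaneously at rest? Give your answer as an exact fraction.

v changes sign on 5–9 s (from -1 to 5); the graph is linear there, so v = 0 at t = 5 + (1)·(9 − 5)/(5 − -1) = 17/3 s.

t = 17/3 s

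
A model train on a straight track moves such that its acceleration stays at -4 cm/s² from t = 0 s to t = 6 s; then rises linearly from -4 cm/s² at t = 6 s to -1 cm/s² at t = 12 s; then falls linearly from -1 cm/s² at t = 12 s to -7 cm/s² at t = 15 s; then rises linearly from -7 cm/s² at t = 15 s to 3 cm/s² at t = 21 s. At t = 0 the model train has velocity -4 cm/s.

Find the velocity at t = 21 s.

Δv equals the area under the a-t graph; then v = v₀ + Δv.
0–6 s: -4 × 6 = -24 cm/s
6–12 s: ½(-4 + -1)(6) = -15 cm/s
12–15 s: ½(-1 + -7)(3) = -12 cm/s
15–21 s: ½(-7 + 3)(6) = -12 cm/s
Δv = -63 cm/s, so v(21) = -4 + (-63) = -67 cm/s.

-67 cm/s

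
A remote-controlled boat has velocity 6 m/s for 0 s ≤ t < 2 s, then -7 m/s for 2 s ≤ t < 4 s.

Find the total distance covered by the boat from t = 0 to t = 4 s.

Total distance travelled is ∫|v| dt — sum the magnitudes of each area piece.
0–2 s: |6| × 2 = 12 m
2–4 s: |-7| × 2 = 14 m
Total distance = 26 m

26 m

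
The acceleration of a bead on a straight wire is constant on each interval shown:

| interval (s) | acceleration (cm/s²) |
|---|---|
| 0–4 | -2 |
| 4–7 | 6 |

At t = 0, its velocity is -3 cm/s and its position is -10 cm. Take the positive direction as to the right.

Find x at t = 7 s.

-44 cm

On each constant-a segment, Δv = aΔt and Δx = v₀Δt + ½aΔt²; chain segment to segment.
0–4 s: v starts -3 cm/s; Δx = -3·4 + ½·-2·4² = -28 cm; v ends -11 cm/s.
4–7 s: v starts -11 cm/s; Δx = -11·3 + ½·6·3² = -6 cm; v ends 7 cm/s.
x(7) = -10 + Σ Δx = -44 cm.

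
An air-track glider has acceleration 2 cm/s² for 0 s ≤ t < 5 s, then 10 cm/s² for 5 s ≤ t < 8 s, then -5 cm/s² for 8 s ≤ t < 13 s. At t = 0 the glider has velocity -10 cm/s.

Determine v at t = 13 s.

Δv equals the area under the a-t graph; then v = v₀ + Δv.
0–5 s: 2 × 5 = 10 cm/s
5–8 s: 10 × 3 = 30 cm/s
8–13 s: -5 × 5 = -25 cm/s
Δv = 15 cm/s, so v(13) = -10 + (15) = 5 cm/s.

5 cm/s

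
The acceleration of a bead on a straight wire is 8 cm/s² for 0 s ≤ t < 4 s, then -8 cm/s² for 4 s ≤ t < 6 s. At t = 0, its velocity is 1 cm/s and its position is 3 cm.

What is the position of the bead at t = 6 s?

121 cm

On each constant-a segment, Δv = aΔt and Δx = v₀Δt + ½aΔt²; chain segment to segment.
0–4 s: v starts 1 cm/s; Δx = 1·4 + ½·8·4² = 68 cm; v ends 33 cm/s.
4–6 s: v starts 33 cm/s; Δx = 33·2 + ½·-8·2² = 50 cm; v ends 17 cm/s.
x(6) = 3 + Σ Δx = 121 cm.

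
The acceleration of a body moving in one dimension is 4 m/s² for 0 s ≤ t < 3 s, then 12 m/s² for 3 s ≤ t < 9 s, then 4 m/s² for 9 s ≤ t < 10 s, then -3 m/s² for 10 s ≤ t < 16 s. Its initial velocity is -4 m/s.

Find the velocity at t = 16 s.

66 m/s

Δv equals the area under the a-t graph; then v = v₀ + Δv.
0–3 s: 4 × 3 = 12 m/s
3–9 s: 12 × 6 = 72 m/s
9–10 s: 4 × 1 = 4 m/s
10–16 s: -3 × 6 = -18 m/s
Δv = 70 m/s, so v(16) = -4 + (70) = 66 m/s.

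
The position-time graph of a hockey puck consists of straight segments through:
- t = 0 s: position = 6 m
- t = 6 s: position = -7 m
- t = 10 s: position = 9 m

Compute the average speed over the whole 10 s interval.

2.9 m/s

Average speed = (total path length)/(elapsed time); on a piecewise-linear x-t graph the path length is Σ|Δx|.
0–6 s: |Δx| = |-7 − 6| = 13 m
6–10 s: |Δx| = |9 − -7| = 16 m
Total path = 29 m; average speed = 29/10 = 2.9 m/s.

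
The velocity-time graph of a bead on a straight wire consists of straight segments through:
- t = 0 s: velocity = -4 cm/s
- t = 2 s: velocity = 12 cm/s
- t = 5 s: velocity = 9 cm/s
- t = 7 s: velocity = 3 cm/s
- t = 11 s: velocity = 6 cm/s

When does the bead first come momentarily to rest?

v changes sign on 0–2 s (from -4 to 12); the graph is linear there, so v = 0 at t = 0 + (4)·(2 − 0)/(12 − -4) = 0.5 s.

t = 0.5 s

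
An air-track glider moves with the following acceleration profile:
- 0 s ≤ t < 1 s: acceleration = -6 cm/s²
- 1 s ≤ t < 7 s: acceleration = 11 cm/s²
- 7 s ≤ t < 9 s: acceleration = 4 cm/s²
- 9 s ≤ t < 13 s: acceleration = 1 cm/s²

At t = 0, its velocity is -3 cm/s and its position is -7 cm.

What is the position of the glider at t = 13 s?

521 cm

On each constant-a segment, Δv = aΔt and Δx = v₀Δt + ½aΔt²; chain segment to segment.
0–1 s: v starts -3 cm/s; Δx = -3·1 + ½·-6·1² = -6 cm; v ends -9 cm/s.
1–7 s: v starts -9 cm/s; Δx = -9·6 + ½·11·6² = 144 cm; v ends 57 cm/s.
7–9 s: v starts 57 cm/s; Δx = 57·2 + ½·4·2² = 122 cm; v ends 65 cm/s.
9–13 s: v starts 65 cm/s; Δx = 65·4 + ½·1·4² = 268 cm; v ends 69 cm/s.
x(13) = -7 + Σ Δx = 521 cm.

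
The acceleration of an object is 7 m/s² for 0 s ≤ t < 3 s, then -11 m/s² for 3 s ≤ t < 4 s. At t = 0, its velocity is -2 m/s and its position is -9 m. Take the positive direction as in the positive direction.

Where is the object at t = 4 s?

30 m

On each constant-a segment, Δv = aΔt and Δx = v₀Δt + ½aΔt²; chain segment to segment.
0–3 s: v starts -2 m/s; Δx = -2·3 + ½·7·3² = 25.5 m; v ends 19 m/s.
3–4 s: v starts 19 m/s; Δx = 19·1 + ½·-11·1² = 13.5 m; v ends 8 m/s.
x(4) = -9 + Σ Δx = 30 m.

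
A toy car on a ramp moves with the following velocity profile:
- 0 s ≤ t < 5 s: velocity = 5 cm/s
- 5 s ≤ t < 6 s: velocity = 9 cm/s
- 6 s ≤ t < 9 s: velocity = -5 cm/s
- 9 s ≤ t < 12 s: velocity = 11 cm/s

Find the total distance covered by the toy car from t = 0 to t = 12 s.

82 cm

Distance (not displacement) is the total path length: add the absolute areas under v-t.
0–5 s: |5| × 5 = 25 cm
5–6 s: |9| × 1 = 9 cm
6–9 s: |-5| × 3 = 15 cm
9–12 s: |11| × 3 = 33 cm
Total distance = 82 cm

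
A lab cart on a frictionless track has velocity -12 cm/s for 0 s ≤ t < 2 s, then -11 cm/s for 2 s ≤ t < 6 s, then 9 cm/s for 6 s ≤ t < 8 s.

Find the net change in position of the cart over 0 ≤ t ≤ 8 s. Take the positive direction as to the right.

Displacement is the signed area under the v-t curve.
0–2 s: -12 × 2 = -24 cm
2–6 s: -11 × 4 = -44 cm
6–8 s: 9 × 2 = 18 cm
Net displacement = -50 cm

-50 cm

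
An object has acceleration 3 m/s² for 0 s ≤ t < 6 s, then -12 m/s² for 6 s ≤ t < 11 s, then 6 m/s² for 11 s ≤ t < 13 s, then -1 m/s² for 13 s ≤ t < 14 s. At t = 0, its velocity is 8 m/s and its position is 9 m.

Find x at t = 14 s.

12.5 m

On each constant-a segment, Δv = aΔt and Δx = v₀Δt + ½aΔt²; chain segment to segment.
0–6 s: v starts 8 m/s; Δx = 8·6 + ½·3·6² = 102 m; v ends 26 m/s.
6–11 s: v starts 26 m/s; Δx = 26·5 + ½·-12·5² = -20 m; v ends -34 m/s.
11–13 s: v starts -34 m/s; Δx = -34·2 + ½·6·2² = -56 m; v ends -22 m/s.
13–14 s: v starts -22 m/s; Δx = -22·1 + ½·-1·1² = -22.5 m; v ends -23 m/s.
x(14) = 9 + Σ Δx = 12.5 m.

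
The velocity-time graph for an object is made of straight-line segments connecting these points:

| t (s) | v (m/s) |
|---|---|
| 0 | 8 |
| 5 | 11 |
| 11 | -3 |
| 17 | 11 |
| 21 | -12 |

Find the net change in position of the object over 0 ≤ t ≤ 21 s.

93.5 m

Net displacement equals the area under the velocity-time graph (areas below the axis count negative).
0–5 s: ½(8 + 11)(5) = 47.5 m
5–11 s: ½(11 + -3)(6) = 24 m
11–17 s: ½(-3 + 11)(6) = 24 m
17–21 s: ½(11 + -12)(4) = -2 m
Net displacement = 93.5 m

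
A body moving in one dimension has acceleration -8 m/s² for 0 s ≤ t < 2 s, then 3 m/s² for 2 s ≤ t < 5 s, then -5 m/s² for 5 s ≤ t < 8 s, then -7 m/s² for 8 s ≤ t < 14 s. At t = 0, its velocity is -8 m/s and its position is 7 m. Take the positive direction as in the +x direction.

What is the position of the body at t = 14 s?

On each constant-a segment, Δv = aΔt and Δx = v₀Δt + ½aΔt²; chain segment to segment.
0–2 s: v starts -8 m/s; Δx = -8·2 + ½·-8·2² = -32 m; v ends -24 m/s.
2–5 s: v starts -24 m/s; Δx = -24·3 + ½·3·3² = -58.5 m; v ends -15 m/s.
5–8 s: v starts -15 m/s; Δx = -15·3 + ½·-5·3² = -67.5 m; v ends -30 m/s.
8–14 s: v starts -30 m/s; Δx = -30·6 + ½·-7·6² = -306 m; v ends -72 m/s.
x(14) = 7 + Σ Δx = -457 m.

-457 m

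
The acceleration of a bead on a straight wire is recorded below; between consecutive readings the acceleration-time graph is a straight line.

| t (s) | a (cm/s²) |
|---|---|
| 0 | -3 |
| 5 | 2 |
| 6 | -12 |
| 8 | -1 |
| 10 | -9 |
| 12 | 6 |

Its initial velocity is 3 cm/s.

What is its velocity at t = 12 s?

-30.5 cm/s

Δv equals the area under the a-t graph; then v = v₀ + Δv.
0–5 s: ½(-3 + 2)(5) = -2.5 cm/s
5–6 s: ½(2 + -12)(1) = -5 cm/s
6–8 s: ½(-12 + -1)(2) = -13 cm/s
8–10 s: ½(-1 + -9)(2) = -10 cm/s
10–12 s: ½(-9 + 6)(2) = -3 cm/s
Δv = -33.5 cm/s, so v(12) = 3 + (-33.5) = -30.5 cm/s.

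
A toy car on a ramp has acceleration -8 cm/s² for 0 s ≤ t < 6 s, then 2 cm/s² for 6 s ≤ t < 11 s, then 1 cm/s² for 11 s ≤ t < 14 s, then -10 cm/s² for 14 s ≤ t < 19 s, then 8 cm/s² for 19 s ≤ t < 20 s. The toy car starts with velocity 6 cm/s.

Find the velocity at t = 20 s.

-71 cm/s

Δv equals the area under the a-t graph; then v = v₀ + Δv.
0–6 s: -8 × 6 = -48 cm/s
6–11 s: 2 × 5 = 10 cm/s
11–14 s: 1 × 3 = 3 cm/s
14–19 s: -10 × 5 = -50 cm/s
19–20 s: 8 × 1 = 8 cm/s
Δv = -77 cm/s, so v(20) = 6 + (-77) = -71 cm/s.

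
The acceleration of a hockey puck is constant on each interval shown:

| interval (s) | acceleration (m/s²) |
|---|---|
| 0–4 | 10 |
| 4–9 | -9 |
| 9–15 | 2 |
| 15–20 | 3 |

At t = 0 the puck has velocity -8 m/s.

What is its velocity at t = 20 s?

Δv equals the area under the a-t graph; then v = v₀ + Δv.
0–4 s: 10 × 4 = 40 m/s
4–9 s: -9 × 5 = -45 m/s
9–15 s: 2 × 6 = 12 m/s
15–20 s: 3 × 5 = 15 m/s
Δv = 22 m/s, so v(20) = -8 + (22) = 14 m/s.

14 m/s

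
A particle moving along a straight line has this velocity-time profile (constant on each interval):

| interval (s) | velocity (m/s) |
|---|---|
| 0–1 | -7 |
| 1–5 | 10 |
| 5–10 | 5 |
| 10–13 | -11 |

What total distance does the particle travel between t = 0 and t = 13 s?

Total distance travelled is ∫|v| dt — sum the magnitudes of each area piece.
0–1 s: |-7| × 1 = 7 m
1–5 s: |10| × 4 = 40 m
5–10 s: |5| × 5 = 25 m
10–13 s: |-11| × 3 = 33 m
Total distance = 105 m

105 m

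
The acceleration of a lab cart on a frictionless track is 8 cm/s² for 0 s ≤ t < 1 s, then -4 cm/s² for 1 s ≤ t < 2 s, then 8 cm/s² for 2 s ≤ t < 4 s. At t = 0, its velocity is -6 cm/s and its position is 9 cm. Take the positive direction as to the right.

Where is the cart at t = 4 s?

19 cm

On each constant-a segment, Δv = aΔt and Δx = v₀Δt + ½aΔt²; chain segment to segment.
0–1 s: v starts -6 cm/s; Δx = -6·1 + ½·8·1² = -2 cm; v ends 2 cm/s.
1–2 s: v starts 2 cm/s; Δx = 2·1 + ½·-4·1² = 0 cm; v ends -2 cm/s.
2–4 s: v starts -2 cm/s; Δx = -2·2 + ½·8·2² = 12 cm; v ends 14 cm/s.
x(4) = 9 + Σ Δx = 19 cm.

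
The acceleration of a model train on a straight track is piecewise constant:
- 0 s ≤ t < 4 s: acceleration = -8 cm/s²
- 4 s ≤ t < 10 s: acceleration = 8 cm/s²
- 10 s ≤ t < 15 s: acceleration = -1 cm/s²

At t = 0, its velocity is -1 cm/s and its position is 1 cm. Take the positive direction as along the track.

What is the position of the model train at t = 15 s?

On each constant-a segment, Δv = aΔt and Δx = v₀Δt + ½aΔt²; chain segment to segment.
0–4 s: v starts -1 cm/s; Δx = -1·4 + ½·-8·4² = -68 cm; v ends -33 cm/s.
4–10 s: v starts -33 cm/s; Δx = -33·6 + ½·8·6² = -54 cm; v ends 15 cm/s.
10–15 s: v starts 15 cm/s; Δx = 15·5 + ½·-1·5² = 62.5 cm; v ends 10 cm/s.
x(15) = 1 + Σ Δx = -58.5 cm.

-58.5 cm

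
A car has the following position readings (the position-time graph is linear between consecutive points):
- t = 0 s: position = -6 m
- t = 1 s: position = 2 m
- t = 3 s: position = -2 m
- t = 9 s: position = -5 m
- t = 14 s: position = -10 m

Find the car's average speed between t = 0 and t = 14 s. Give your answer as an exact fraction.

Average speed = (total path length)/(elapsed time); on a piecewise-linear x-t graph the path length is Σ|Δx|.
0–1 s: |Δx| = |2 − -6| = 8 m
1–3 s: |Δx| = |-2 − 2| = 4 m
3–9 s: |Δx| = |-5 − -2| = 3 m
9–14 s: |Δx| = |-10 − -5| = 5 m
Total path = 20 m; average speed = 20/14 = 10/7 m/s.

10/7 m/s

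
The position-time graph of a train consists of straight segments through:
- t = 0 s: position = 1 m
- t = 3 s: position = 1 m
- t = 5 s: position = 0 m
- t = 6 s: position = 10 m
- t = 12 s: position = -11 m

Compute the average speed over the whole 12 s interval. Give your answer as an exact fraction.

8/3 m/s

Average speed = (total path length)/(elapsed time); on a piecewise-linear x-t graph the path length is Σ|Δx|.
0–3 s: |Δx| = |1 − 1| = 0 m
3–5 s: |Δx| = |0 − 1| = 1 m
5–6 s: |Δx| = |10 − 0| = 10 m
6–12 s: |Δx| = |-11 − 10| = 21 m
Total path = 32 m; average speed = 32/12 = 8/3 m/s.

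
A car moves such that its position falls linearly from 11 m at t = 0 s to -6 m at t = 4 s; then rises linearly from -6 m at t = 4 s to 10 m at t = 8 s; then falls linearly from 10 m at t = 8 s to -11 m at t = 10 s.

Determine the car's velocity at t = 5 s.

4 m/s

Velocity is the slope of the x-t graph on 4–8 s: (10 − -6)/(8 − 4) = 4 m/s.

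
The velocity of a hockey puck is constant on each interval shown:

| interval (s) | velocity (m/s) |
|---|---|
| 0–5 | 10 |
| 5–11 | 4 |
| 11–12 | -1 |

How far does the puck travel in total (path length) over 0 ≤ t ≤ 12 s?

Total distance travelled is ∫|v| dt — sum the magnitudes of each area piece.
0–5 s: |10| × 5 = 50 m
5–11 s: |4| × 6 = 24 m
11–12 s: |-1| × 1 = 1 m
Total distance = 75 m

75 m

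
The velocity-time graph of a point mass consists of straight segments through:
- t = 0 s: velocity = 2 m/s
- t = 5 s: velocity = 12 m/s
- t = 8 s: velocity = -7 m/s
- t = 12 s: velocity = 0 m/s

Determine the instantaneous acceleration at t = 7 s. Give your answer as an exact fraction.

-19/3 m/s²

Acceleration is the slope of the v-t graph on 5–8 s: (-7 − 12)/(8 − 5) = -19/3 m/s².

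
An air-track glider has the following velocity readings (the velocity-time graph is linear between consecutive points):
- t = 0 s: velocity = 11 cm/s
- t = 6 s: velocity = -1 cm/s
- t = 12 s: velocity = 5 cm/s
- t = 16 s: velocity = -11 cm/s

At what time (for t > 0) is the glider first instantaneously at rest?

t = 5.5 s

v changes sign on 0–6 s (from 11 to -1); the graph is linear there, so v = 0 at t = 0 + (-11)·(6 − 0)/(-1 − 11) = 5.5 s.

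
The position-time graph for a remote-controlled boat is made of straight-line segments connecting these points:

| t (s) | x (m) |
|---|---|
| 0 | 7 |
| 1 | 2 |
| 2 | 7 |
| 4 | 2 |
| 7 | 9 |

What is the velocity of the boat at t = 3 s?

Velocity is the slope of the x-t graph on 2–4 s: (2 − 7)/(4 − 2) = -2.5 m/s.

-2.5 m/s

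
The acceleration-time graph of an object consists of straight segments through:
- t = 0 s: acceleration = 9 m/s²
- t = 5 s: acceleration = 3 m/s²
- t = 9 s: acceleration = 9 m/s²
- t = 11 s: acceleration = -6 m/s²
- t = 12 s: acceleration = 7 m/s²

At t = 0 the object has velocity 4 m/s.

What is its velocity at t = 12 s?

61.5 m/s

Δv equals the area under the a-t graph; then v = v₀ + Δv.
0–5 s: ½(9 + 3)(5) = 30 m/s
5–9 s: ½(3 + 9)(4) = 24 m/s
9–11 s: ½(9 + -6)(2) = 3 m/s
11–12 s: ½(-6 + 7)(1) = 0.5 m/s
Δv = 57.5 m/s, so v(12) = 4 + (57.5) = 61.5 m/s.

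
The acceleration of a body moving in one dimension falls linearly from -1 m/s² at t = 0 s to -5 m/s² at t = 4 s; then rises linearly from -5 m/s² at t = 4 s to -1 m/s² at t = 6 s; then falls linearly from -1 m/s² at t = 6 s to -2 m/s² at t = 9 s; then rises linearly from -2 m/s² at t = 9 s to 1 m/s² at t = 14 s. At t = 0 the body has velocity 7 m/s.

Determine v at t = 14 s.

Δv equals the area under the a-t graph; then v = v₀ + Δv.
0–4 s: ½(-1 + -5)(4) = -12 m/s
4–6 s: ½(-5 + -1)(2) = -6 m/s
6–9 s: ½(-1 + -2)(3) = -4.5 m/s
9–14 s: ½(-2 + 1)(5) = -2.5 m/s
Δv = -25 m/s, so v(14) = 7 + (-25) = -18 m/s.

-18 m/s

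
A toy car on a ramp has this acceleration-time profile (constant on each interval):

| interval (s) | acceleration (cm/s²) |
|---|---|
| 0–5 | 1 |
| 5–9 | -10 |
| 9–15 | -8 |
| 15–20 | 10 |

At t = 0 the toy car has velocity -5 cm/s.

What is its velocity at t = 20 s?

Δv equals the area under the a-t graph; then v = v₀ + Δv.
0–5 s: 1 × 5 = 5 cm/s
5–9 s: -10 × 4 = -40 cm/s
9–15 s: -8 × 6 = -48 cm/s
15–20 s: 10 × 5 = 50 cm/s
Δv = -33 cm/s, so v(20) = -5 + (-33) = -38 cm/s.

-38 cm/s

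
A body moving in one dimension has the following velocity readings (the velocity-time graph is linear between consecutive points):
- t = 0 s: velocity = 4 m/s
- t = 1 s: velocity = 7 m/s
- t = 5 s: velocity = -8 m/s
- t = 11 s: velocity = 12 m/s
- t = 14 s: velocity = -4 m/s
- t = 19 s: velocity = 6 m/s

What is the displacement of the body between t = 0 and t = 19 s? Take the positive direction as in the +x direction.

Displacement is the signed area under the v-t curve.
0–1 s: ½(4 + 7)(1) = 5.5 m
1–5 s: ½(7 + -8)(4) = -2 m
5–11 s: ½(-8 + 12)(6) = 12 m
11–14 s: ½(12 + -4)(3) = 12 m
14–19 s: ½(-4 + 6)(5) = 5 m
Net displacement = 32.5 m

32.5 m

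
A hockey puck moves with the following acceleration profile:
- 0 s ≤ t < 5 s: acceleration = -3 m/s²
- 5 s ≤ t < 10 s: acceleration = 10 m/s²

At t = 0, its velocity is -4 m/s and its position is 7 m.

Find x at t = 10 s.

On each constant-a segment, Δv = aΔt and Δx = v₀Δt + ½aΔt²; chain segment to segment.
0–5 s: v starts -4 m/s; Δx = -4·5 + ½·-3·5² = -57.5 m; v ends -19 m/s.
5–10 s: v starts -19 m/s; Δx = -19·5 + ½·10·5² = 30 m; v ends 31 m/s.
x(10) = 7 + Σ Δx = -20.5 m.

-20.5 m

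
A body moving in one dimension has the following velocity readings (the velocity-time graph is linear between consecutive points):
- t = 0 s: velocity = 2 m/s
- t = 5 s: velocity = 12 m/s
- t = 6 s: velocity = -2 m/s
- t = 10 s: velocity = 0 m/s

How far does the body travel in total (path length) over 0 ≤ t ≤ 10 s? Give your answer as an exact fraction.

Total distance travelled is ∫|v| dt — sum the magnitudes of each area piece.
0–5 s: |½(2 + 12)(5)| = 35 m
5–6 s: v = 0 at t = 41/7 s; triangle areas 36/7 + 1/7 = 37/7 m
6–10 s: |½(-2 + 0)(4)| = 4 m
Total distance = 310/7 m

310/7 m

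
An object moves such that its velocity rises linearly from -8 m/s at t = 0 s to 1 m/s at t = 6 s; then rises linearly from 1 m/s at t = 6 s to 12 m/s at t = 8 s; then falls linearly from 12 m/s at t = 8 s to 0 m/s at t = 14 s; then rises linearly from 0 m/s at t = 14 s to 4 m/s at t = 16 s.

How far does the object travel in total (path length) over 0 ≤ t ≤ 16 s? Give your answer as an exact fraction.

Total distance travelled is ∫|v| dt — sum the magnitudes of each area piece.
0–6 s: v = 0 at t = 16/3 s; triangle areas 64/3 + 1/3 = 65/3 m
6–8 s: |½(1 + 12)(2)| = 13 m
8–14 s: |½(12 + 0)(6)| = 36 m
14–16 s: |½(0 + 4)(2)| = 4 m
Total distance = 224/3 m

224/3 m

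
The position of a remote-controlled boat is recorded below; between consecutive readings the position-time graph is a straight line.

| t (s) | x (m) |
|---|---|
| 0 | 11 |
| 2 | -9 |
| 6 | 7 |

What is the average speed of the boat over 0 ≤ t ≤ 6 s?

6 m/s

Average speed = (total path length)/(elapsed time); on a piecewise-linear x-t graph the path length is Σ|Δx|.
0–2 s: |Δx| = |-9 − 11| = 20 m
2–6 s: |Δx| = |7 − -9| = 16 m
Total path = 36 m; average speed = 36/6 = 6 m/s.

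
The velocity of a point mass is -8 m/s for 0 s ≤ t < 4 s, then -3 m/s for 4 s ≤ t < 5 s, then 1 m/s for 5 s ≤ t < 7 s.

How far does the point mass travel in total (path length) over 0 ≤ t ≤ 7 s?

Total distance travelled is ∫|v| dt — sum the magnitudes of each area piece.
0–4 s: |-8| × 4 = 32 m
4–5 s: |-3| × 1 = 3 m
5–7 s: |1| × 2 = 2 m
Total distance = 37 m

37 m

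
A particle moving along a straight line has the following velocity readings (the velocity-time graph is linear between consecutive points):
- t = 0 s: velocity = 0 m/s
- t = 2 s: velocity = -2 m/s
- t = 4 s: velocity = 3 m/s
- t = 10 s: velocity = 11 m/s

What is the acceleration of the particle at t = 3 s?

Acceleration is the slope of the v-t graph on 2–4 s: (3 − -2)/(4 − 2) = 2.5 m/s².

2.5 m/s²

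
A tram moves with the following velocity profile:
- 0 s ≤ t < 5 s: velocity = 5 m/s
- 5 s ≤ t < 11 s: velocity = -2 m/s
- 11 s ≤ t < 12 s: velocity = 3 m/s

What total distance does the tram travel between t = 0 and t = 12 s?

Distance (not displacement) is the total path length: add the absolute areas under v-t.
0–5 s: |5| × 5 = 25 m
5–11 s: |-2| × 6 = 12 m
11–12 s: |3| × 1 = 3 m
Total distance = 40 m

40 m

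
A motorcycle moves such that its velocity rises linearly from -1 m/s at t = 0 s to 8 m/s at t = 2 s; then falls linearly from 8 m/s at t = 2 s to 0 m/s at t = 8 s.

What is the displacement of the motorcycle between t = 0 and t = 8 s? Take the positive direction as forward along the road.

31 m

Displacement is the signed area under the v-t curve.
0–2 s: ½(-1 + 8)(2) = 7 m
2–8 s: ½(8 + 0)(6) = 24 m
Net displacement = 31 m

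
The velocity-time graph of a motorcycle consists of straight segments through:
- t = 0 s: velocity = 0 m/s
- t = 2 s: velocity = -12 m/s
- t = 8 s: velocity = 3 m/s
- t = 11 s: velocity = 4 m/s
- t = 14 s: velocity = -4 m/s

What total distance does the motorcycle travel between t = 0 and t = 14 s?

59.1 m

Total distance travelled is ∫|v| dt — sum the magnitudes of each area piece.
0–2 s: |½(0 + -12)(2)| = 12 m
2–8 s: v = 0 at t = 6.8 s; triangle areas 28.8 + 1.8 = 30.6 m
8–11 s: |½(3 + 4)(3)| = 10.5 m
11–14 s: v = 0 at t = 12.5 s; triangle areas 3 + 3 = 6 m
Total distance = 59.1 m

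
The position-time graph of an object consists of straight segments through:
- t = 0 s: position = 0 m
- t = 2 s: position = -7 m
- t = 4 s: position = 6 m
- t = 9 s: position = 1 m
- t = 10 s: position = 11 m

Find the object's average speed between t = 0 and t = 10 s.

Average speed = (total path length)/(elapsed time); on a piecewise-linear x-t graph the path length is Σ|Δx|.
0–2 s: |Δx| = |-7 − 0| = 7 m
2–4 s: |Δx| = |6 − -7| = 13 m
4–9 s: |Δx| = |1 − 6| = 5 m
9–10 s: |Δx| = |11 − 1| = 10 m
Total path = 35 m; average speed = 35/10 = 3.5 m/s.

3.5 m/s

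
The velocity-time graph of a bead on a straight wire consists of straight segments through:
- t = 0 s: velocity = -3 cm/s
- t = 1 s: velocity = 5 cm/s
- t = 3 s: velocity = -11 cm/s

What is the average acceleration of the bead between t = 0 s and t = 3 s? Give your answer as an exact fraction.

Average acceleration = Δv/Δt = (-11 − -3)/(3 − 0) = -8/3 cm/s².

-8/3 cm/s²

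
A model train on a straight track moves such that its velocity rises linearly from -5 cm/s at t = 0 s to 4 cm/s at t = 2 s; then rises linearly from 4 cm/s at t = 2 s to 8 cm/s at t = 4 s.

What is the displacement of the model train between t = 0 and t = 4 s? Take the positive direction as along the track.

Net displacement equals the area under the velocity-time graph (areas below the axis count negative).
0–2 s: ½(-5 + 4)(2) = -1 cm
2–4 s: ½(4 + 8)(2) = 12 cm
Net displacement = 11 cm

11 cm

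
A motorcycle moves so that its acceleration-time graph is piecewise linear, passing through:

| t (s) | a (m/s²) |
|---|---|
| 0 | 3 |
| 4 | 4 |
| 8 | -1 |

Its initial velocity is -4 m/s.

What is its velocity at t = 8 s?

16 m/s

Δv equals the area under the a-t graph; then v = v₀ + Δv.
0–4 s: ½(3 + 4)(4) = 14 m/s
4–8 s: ½(4 + -1)(4) = 6 m/s
Δv = 20 m/s, so v(8) = -4 + (20) = 16 m/s.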